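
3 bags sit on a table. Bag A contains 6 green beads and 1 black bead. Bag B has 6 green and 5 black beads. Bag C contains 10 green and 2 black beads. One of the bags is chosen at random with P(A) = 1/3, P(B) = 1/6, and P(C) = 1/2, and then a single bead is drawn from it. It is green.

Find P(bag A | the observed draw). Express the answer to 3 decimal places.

0.360

The likelihood of this draw under each hypothesis: P(data | bag A) = (6/7) = 6/7; P(data | bag B) = (6/11) = 6/11; P(data | bag C) = (10/12) = 5/6.
The prior-weighted likelihoods are 1/3 · 6/7 = 2/7, 1/6 · 6/11 = 1/11, 1/2 · 5/6 = 5/12; summing to 733/924.
So P(bag A | data) = (2/7) / (733/924) = 264/733.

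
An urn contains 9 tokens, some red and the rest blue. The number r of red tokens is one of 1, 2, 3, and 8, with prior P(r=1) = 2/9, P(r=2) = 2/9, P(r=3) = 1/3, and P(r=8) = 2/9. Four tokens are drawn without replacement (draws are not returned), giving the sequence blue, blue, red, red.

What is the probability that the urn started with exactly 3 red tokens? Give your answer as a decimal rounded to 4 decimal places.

For each hypothesis, P(data | H) works out to: P(data | r = 1) = (8/9)(7/8)(1/7)(0/6) = 0; P(data | r = 2) = (7/9)(6/8)(2/7)(1/6) = 0.027778; P(data | r = 3) = (6/9)(5/8)(3/7)(2/6) = 0.059524; P(data | r = 8) = (1/9)(0/8) = 0.
Multiplying each by its prior: 2/9 · 0 = 0, 2/9 · 0.027778 = 0.0061728, 1/3 · 0.059524 = 0.019841, 2/9 · 0 = 0; with total 0.026014.
Therefore the posterior P(r = 3 | data) = (0.019841) / (0.026014) = 0.76271.

0.7627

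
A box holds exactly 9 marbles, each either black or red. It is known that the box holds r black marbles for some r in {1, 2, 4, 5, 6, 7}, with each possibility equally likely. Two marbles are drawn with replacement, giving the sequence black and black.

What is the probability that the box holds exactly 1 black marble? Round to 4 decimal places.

Under each hypothesis, the probability of the observed sequence is: P(data | r = 1) = (1/9)(1/9) = 1/81; P(data | r = 2) = (2/9)(2/9) = 4/81; P(data | r = 4) = (4/9)(4/9) = 16/81; P(data | r = 5) = (5/9)(5/9) = 25/81; P(data | r = 6) = (6/9)(6/9) = 4/9; P(data | r = 7) = (7/9)(7/9) = 49/81.
The prior-weighted likelihoods are 1/6 · 1/81 = 1/486, 1/6 · 4/81 = 2/243, 1/6 · 16/81 = 8/243, 1/6 · 25/81 = 25/486, 1/6 · 4/9 = 2/27, 1/6 · 49/81 = 49/486; these sum to 131/486.
So P(r = 1 | data) = (1/486) / (131/486) = 1/131.

0.0076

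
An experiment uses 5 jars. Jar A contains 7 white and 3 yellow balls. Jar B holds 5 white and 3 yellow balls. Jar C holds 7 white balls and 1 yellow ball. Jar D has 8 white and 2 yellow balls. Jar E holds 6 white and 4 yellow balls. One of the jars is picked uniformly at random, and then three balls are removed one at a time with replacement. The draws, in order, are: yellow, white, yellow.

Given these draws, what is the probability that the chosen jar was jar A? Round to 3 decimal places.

The likelihood of the observed sequence under each hypothesis: P(data | jar A) = (3/10)(7/10)(3/10) = 0.063; P(data | jar B) = (3/8)(5/8)(3/8) = 0.087891; P(data | jar C) = (1/8)(7/8)(1/8) = 0.013672; P(data | jar D) = (2/10)(8/10)(2/10) = 0.032; P(data | jar E) = (4/10)(6/10)(4/10) = 0.096.
Weighting by the prior gives 1/5 · 0.063 = 0.0126, 1/5 · 0.087891 = 0.017578, 1/5 · 0.013672 = 0.0027344, 1/5 · 0.032 = 0.0064, 1/5 · 0.096 = 0.0192; summing to 0.058513.
Hence P(jar A | data) = (0.0126) / (0.058513) = 0.21534.

0.215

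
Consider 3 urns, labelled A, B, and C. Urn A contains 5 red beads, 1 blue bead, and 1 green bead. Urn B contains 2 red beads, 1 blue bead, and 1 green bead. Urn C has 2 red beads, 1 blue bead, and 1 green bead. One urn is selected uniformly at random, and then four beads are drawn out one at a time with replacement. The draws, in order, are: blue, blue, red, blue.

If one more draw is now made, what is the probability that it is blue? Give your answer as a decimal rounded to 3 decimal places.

Under each hypothesis, the probability of the observed sequence is: P(data | urn A) = (1/7)(1/7)(5/7)(1/7) = 0.0020825; P(data | urn B) = (1/4)(1/4)(2/4)(1/4) = 0.0078125; P(data | urn C) = (1/4)(1/4)(2/4)(1/4) = 0.0078125.
Weighting by the prior gives 1/3 · 0.0020825 = 0.00069416, 1/3 · 0.0078125 = 0.0026042, 1/3 · 0.0078125 = 0.0026042; summing to 0.0059025.
Normalising, the posterior is P(urn A | data) = 0.1176, P(urn B | data) = 0.4412, P(urn C | data) = 0.4412.
Averaging over the posterior, P(blue next | data) = (1/7)(0.1176) + (1/4)(0.4412) + (1/4)(0.4412) = 0.2374.

0.237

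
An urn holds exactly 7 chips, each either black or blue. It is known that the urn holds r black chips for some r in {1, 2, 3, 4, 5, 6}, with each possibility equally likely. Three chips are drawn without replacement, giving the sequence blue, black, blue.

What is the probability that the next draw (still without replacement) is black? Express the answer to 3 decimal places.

0.400

The likelihood of the observed sequence under each hypothesis: P(data | r = 1) = (6/7)(1/6)(5/5) = 1/7; P(data | r = 2) = (5/7)(2/6)(4/5) = 4/21; P(data | r = 3) = (4/7)(3/6)(3/5) = 6/35; P(data | r = 4) = (3/7)(4/6)(2/5) = 4/35; P(data | r = 5) = (2/7)(5/6)(1/5) = 1/21; P(data | r = 6) = (1/7)(6/6)(0/5) = 0.
The prior-weighted likelihoods are 1/6 · 1/7 = 1/42, 1/6 · 4/21 = 2/63, 1/6 · 6/35 = 1/35, 1/6 · 4/35 = 2/105, 1/6 · 1/21 = 1/126, 1/6 · 0 = 0; with total 1/9.
The posterior is then P(r = 1 | data) = 3/14, P(r = 2 | data) = 2/7, P(r = 3 | data) = 9/35, P(r = 4 | data) = 6/35, P(r = 5 | data) = 1/14, P(r = 6 | data) = 0.
Averaging over the posterior, P(black next | data) = (0)(3/14) + (1/4)(2/7) + (1/2)(9/35) + (3/4)(6/35) + (1)(1/14) = 2/5.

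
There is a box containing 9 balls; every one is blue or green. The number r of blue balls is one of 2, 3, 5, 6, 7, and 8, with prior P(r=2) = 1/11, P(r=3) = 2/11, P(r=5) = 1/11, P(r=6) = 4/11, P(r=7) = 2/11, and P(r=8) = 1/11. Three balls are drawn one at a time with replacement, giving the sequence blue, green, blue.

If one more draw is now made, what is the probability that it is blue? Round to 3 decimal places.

The likelihood of the observed sequence under each hypothesis: P(data | r = 2) = (2/9)(7/9)(2/9) = 0.038409; P(data | r = 3) = (3/9)(6/9)(3/9) = 0.074074; P(data | r = 5) = (5/9)(4/9)(5/9) = 0.13717; P(data | r = 6) = (6/9)(3/9)(6/9) = 0.14815; P(data | r = 7) = (7/9)(2/9)(7/9) = 0.13443; P(data | r = 8) = (8/9)(1/9)(8/9) = 0.087791.
Multiplying each by its prior: 1/11 · 0.038409 = 0.0034917, 2/11 · 0.074074 = 0.013468, 1/11 · 0.13717 = 0.01247, 4/11 · 0.14815 = 0.053872, 2/11 · 0.13443 = 0.024442, 1/11 · 0.087791 = 0.007981; these sum to 0.11573.
Dividing through by the total gives posterior P(r = 2 | data) = 0.030172, P(r = 3 | data) = 0.11638, P(r = 5 | data) = 0.10776, P(r = 6 | data) = 0.46552, P(r = 7 | data) = 0.21121, P(r = 8 | data) = 0.068966.
The predictive probability is P(blue next | data) = (2/9)(0.030172) + (1/3)(0.11638) + (5/9)(0.10776) + (2/3)(0.46552) + (7/9)(0.21121) + (8/9)(0.068966) = 0.64128.

0.641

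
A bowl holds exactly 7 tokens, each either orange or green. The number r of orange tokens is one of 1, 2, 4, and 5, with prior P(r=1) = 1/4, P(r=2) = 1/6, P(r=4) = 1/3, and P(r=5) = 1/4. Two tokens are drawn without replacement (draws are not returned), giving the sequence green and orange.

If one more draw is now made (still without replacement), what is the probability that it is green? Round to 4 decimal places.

0.5103

Compute the likelihood of the observed sequence for each case: P(data | r = 1) = (6/7)(1/6) = 1/7; P(data | r = 2) = (5/7)(2/6) = 5/21; P(data | r = 4) = (3/7)(4/6) = 2/7; P(data | r = 5) = (2/7)(5/6) = 5/21.
Multiplying each by its prior: 1/4 · 1/7 = 1/28, 1/6 · 5/21 = 5/126, 1/3 · 2/7 = 2/21, 1/4 · 5/21 = 5/84; with total 29/126.
Normalising, the posterior is P(r = 1 | data) = 9/58, P(r = 2 | data) = 5/29, P(r = 4 | data) = 12/29, P(r = 5 | data) = 15/58.
Averaging over the posterior, P(green next | data) = (1)(9/58) + (4/5)(5/29) + (2/5)(12/29) + (1/5)(15/58) = 74/145.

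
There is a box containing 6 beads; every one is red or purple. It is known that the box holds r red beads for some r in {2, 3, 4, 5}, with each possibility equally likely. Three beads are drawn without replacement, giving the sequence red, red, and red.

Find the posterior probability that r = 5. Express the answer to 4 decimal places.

0.6667

Compute the likelihood of the observed sequence for each case: P(data | r = 2) = (2/6)(1/5)(0/4) = 0; P(data | r = 3) = (3/6)(2/5)(1/4) = 1/20; P(data | r = 4) = (4/6)(3/5)(2/4) = 1/5; P(data | r = 5) = (5/6)(4/5)(3/4) = 1/2.
Multiplying each by its prior: 1/4 · 0 = 0, 1/4 · 1/20 = 1/80, 1/4 · 1/5 = 1/20, 1/4 · 1/2 = 1/8; summing to 3/16.
So P(r = 5 | data) = (1/8) / (3/16) = 2/3.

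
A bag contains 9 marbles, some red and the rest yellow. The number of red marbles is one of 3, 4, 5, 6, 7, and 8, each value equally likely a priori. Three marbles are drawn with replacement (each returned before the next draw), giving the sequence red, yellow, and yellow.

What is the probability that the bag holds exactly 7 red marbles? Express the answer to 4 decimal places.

0.0741

The likelihood of the observed sequence under each hypothesis: P(data | r = 3) = (3/9)(6/9)(6/9) = 0.14815; P(data | r = 4) = (4/9)(5/9)(5/9) = 0.13717; P(data | r = 5) = (5/9)(4/9)(4/9) = 0.10974; P(data | r = 6) = (6/9)(3/9)(3/9) = 0.074074; P(data | r = 7) = (7/9)(2/9)(2/9) = 0.038409; P(data | r = 8) = (8/9)(1/9)(1/9) = 0.010974.
The prior-weighted likelihoods are 1/6 · 0.14815 = 0.024691, 1/6 · 0.13717 = 0.022862, 1/6 · 0.10974 = 0.01829, 1/6 · 0.074074 = 0.012346, 1/6 · 0.038409 = 0.0064015, 1/6 · 0.010974 = 0.001829; summing to 0.08642.
Hence P(r = 7 | data) = (0.0064015) / (0.08642) = 0.074074.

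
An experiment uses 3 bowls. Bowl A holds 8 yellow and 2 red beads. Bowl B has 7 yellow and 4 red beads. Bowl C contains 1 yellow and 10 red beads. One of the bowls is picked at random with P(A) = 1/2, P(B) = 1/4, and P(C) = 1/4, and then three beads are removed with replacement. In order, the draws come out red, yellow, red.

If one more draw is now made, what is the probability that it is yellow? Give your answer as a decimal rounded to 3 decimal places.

0.500

Compute the likelihood of the observed sequence for each case: P(data | bowl A) = (2/10)(8/10)(2/10) = 0.032; P(data | bowl B) = (4/11)(7/11)(4/11) = 0.084147; P(data | bowl C) = (10/11)(1/11)(10/11) = 0.075131.
Weighting by the prior gives 1/2 · 0.032 = 0.016, 1/4 · 0.084147 = 0.021037, 1/4 · 0.075131 = 0.018783; with total 0.05582.
The posterior is then P(bowl A | data) = 0.28664, P(bowl B | data) = 0.37687, P(bowl C | data) = 0.33649.
So P(yellow next | data) = Σ P(yellow next | H) P(H | data) = (4/5)(0.28664) + (7/11)(0.37687) + (1/11)(0.33649) = 0.49973.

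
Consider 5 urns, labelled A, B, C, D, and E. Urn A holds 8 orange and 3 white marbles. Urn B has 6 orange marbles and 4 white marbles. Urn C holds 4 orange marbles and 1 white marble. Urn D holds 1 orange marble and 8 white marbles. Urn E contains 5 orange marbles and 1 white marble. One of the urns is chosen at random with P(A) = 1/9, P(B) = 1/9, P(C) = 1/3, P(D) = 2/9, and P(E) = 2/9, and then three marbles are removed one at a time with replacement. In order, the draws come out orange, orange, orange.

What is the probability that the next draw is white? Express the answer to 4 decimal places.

The likelihood of the observed sequence under each hypothesis: P(data | urn A) = (8/11)(8/11)(8/11) = 0.38467; P(data | urn B) = (6/10)(6/10)(6/10) = 0.216; P(data | urn C) = (4/5)(4/5)(4/5) = 0.512; P(data | urn D) = (1/9)(1/9)(1/9) = 0.0013717; P(data | urn E) = (5/6)(5/6)(5/6) = 0.5787.
The prior-weighted likelihoods are 1/9 · 0.38467 = 0.042741, 1/9 · 0.216 = 0.024, 1/3 · 0.512 = 0.17067, 2/9 · 0.0013717 = 0.00030483, 2/9 · 0.5787 = 0.1286; summing to 0.36631.
The posterior is then P(urn A | data) = 0.11668, P(urn B | data) = 0.065518, P(urn C | data) = 0.4659, P(urn D | data) = 0.00083216, P(urn E | data) = 0.35107.
Averaging over the posterior, P(white next | data) = (3/11)(0.11668) + (2/5)(0.065518) + (1/5)(0.4659) + (8/9)(0.00083216) + (1/6)(0.35107) = 0.21046.

0.2105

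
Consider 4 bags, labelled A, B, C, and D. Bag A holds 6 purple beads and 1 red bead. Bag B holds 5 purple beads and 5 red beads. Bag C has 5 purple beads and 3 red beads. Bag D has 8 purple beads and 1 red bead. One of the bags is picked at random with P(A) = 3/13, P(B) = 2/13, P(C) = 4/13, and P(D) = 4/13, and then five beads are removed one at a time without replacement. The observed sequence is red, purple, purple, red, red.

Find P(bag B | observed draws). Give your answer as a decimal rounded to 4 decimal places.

0.5263

The likelihood of the observed sequence under each hypothesis: P(data | bag A) = (1/7)(6/6)(5/5)(0/4) = 0; P(data | bag B) = (5/10)(5/9)(4/8)(4/7)(3/6) = 0.039683; P(data | bag C) = (3/8)(5/7)(4/6)(2/5)(1/4) = 0.017857; P(data | bag D) = (1/9)(8/8)(7/7)(0/6) = 0.
Multiplying each by its prior: 3/13 · 0 = 0, 2/13 · 0.039683 = 0.006105, 4/13 · 0.017857 = 0.0054945, 4/13 · 0 = 0; with total 0.0116.
Therefore the posterior P(bag B | data) = (0.006105) / (0.0116) = 0.52632.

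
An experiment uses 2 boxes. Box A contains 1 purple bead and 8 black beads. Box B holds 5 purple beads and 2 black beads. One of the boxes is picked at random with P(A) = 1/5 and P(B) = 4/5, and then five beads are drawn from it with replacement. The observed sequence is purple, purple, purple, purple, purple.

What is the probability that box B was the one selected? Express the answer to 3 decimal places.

Compute the likelihood of the observed sequence for each case: P(data | box A) = (1/9)(1/9)(1/9)(1/9)(1/9) = 1.6935e-05; P(data | box B) = (5/7)(5/7)(5/7)(5/7)(5/7) = 0.18593.
The prior-weighted likelihoods are 1/5 · 1.6935e-05 = 3.387e-06, 4/5 · 0.18593 = 0.14875; with total 0.14875.
By Bayes' rule, P(box B | data) = (0.14875) / (0.14875) = 0.99998.

1.000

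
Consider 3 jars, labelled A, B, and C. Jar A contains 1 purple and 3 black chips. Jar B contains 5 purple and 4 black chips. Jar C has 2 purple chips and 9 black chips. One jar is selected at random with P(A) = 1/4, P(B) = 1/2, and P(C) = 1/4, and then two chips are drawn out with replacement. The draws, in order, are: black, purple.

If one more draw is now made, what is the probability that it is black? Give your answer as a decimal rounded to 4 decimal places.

Under each hypothesis, the probability of the observed sequence is: P(data | jar A) = (3/4)(1/4) = 0.1875; P(data | jar B) = (4/9)(5/9) = 0.24691; P(data | jar C) = (9/11)(2/11) = 0.14876.
Multiplying each by its prior: 1/4 · 0.1875 = 0.046875, 1/2 · 0.24691 = 0.12346, 1/4 · 0.14876 = 0.03719; these sum to 0.20752.
Dividing through by the total gives posterior P(jar A | data) = 0.22588, P(jar B | data) = 0.59491, P(jar C | data) = 0.17921.
So P(black next | data) = Σ P(black next | H) P(H | data) = (3/4)(0.22588) + (4/9)(0.59491) + (9/11)(0.17921) = 0.58044.

0.5804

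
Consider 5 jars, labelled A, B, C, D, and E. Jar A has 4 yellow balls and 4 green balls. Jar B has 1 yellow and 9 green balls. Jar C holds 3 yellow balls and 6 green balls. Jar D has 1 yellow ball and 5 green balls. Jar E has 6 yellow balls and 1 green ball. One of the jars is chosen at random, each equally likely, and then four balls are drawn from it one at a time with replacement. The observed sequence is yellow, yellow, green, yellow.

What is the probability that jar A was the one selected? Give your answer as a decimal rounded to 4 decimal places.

0.3436

Under each hypothesis, the probability of the observed sequence is: P(data | jar A) = (4/8)(4/8)(4/8)(4/8) = 0.0625; P(data | jar B) = (1/10)(1/10)(9/10)(1/10) = 0.0009; P(data | jar C) = (3/9)(3/9)(6/9)(3/9) = 0.024691; P(data | jar D) = (1/6)(1/6)(5/6)(1/6) = 0.003858; P(data | jar E) = (6/7)(6/7)(1/7)(6/7) = 0.089963.
Multiplying each by its prior: 1/5 · 0.0625 = 0.0125, 1/5 · 0.0009 = 0.00018, 1/5 · 0.024691 = 0.0049383, 1/5 · 0.003858 = 0.0007716, 1/5 · 0.089963 = 0.017993; with total 0.036382.
By Bayes' rule, P(jar A | data) = (0.0125) / (0.036382) = 0.34357.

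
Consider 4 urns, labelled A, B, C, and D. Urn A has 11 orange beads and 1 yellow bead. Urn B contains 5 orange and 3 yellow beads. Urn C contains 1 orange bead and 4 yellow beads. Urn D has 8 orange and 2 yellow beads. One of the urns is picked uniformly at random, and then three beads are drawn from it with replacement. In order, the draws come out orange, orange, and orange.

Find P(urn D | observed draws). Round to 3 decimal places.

0.334

Under each hypothesis, the probability of the observed sequence is: P(data | urn A) = (11/12)(11/12)(11/12) = 0.77025; P(data | urn B) = (5/8)(5/8)(5/8) = 0.24414; P(data | urn C) = (1/5)(1/5)(1/5) = 0.008; P(data | urn D) = (8/10)(8/10)(8/10) = 0.512.
Weighting by the prior gives 1/4 · 0.77025 = 0.19256, 1/4 · 0.24414 = 0.061035, 1/4 · 0.008 = 0.002, 1/4 · 0.512 = 0.128; these sum to 0.3836.
So P(urn D | data) = (0.128) / (0.3836) = 0.33368.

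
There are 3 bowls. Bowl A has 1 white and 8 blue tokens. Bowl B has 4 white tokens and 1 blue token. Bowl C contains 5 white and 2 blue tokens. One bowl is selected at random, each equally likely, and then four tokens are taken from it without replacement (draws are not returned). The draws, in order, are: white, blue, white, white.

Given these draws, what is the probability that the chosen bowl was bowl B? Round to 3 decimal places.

Compute the likelihood of the observed sequence for each case: P(data | bowl A) = (1/9)(8/8)(0/7) = 0; P(data | bowl B) = (4/5)(1/4)(3/3)(2/2) = 1/5; P(data | bowl C) = (5/7)(2/6)(4/5)(3/4) = 1/7.
Weighting by the prior gives 1/3 · 0 = 0, 1/3 · 1/5 = 1/15, 1/3 · 1/7 = 1/21; these sum to 4/35.
By Bayes' rule, P(bowl B | data) = (1/15) / (4/35) = 7/12.

0.583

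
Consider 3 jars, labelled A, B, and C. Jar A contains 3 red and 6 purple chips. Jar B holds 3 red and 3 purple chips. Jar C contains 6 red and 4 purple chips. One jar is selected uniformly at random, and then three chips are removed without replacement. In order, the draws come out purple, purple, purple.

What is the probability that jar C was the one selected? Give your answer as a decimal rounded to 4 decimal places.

0.1037

For each hypothesis, P(data | H) works out to: P(data | jar A) = (6/9)(5/8)(4/7) = 5/21; P(data | jar B) = (3/6)(2/5)(1/4) = 1/20; P(data | jar C) = (4/10)(3/9)(2/8) = 1/30.
Multiplying each by its prior: 1/3 · 5/21 = 5/63, 1/3 · 1/20 = 1/60, 1/3 · 1/30 = 1/90; with total 3/28.
So P(jar C | data) = (1/90) / (3/28) = 14/135.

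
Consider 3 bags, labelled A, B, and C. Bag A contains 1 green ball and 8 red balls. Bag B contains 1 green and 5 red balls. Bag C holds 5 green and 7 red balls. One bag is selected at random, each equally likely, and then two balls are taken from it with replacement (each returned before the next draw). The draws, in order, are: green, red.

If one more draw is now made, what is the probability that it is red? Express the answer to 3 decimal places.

0.718

Compute the likelihood of the observed sequence for each case: P(data | bag A) = (1/9)(8/9) = 0.098765; P(data | bag B) = (1/6)(5/6) = 0.13889; P(data | bag C) = (5/12)(7/12) = 0.24306.
Weighting by the prior gives 1/3 · 0.098765 = 0.032922, 1/3 · 0.13889 = 0.046296, 1/3 · 0.24306 = 0.081019; these sum to 0.16024.
Dividing through by the total gives posterior P(bag A | data) = 0.20546, P(bag B | data) = 0.28892, P(bag C | data) = 0.50562.
Averaging over the posterior, P(red next | data) = (8/9)(0.20546) + (5/6)(0.28892) + (7/12)(0.50562) = 0.71834.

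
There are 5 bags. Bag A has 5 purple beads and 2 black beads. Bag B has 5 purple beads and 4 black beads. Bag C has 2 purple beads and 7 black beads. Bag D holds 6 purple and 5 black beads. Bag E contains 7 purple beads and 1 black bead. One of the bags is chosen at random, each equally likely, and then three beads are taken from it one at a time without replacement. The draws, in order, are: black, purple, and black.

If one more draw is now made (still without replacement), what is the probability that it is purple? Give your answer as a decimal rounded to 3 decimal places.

0.507

The likelihood of the observed sequence under each hypothesis: P(data | bag A) = (2/7)(5/6)(1/5) = 1/21; P(data | bag B) = (4/9)(5/8)(3/7) = 5/42; P(data | bag C) = (7/9)(2/8)(6/7) = 1/6; P(data | bag D) = (5/11)(6/10)(4/9) = 4/33; P(data | bag E) = (1/8)(7/7)(0/6) = 0.
Multiplying each by its prior: 1/5 · 1/21 = 1/105, 1/5 · 5/42 = 1/42, 1/5 · 1/6 = 1/30, 1/5 · 4/33 = 4/165, 1/5 · 0 = 0; these sum to 1/11.
The posterior is then P(bag A | data) = 11/105, P(bag B | data) = 11/42, P(bag C | data) = 11/30, P(bag D | data) = 4/15, P(bag E | data) = 0.
The predictive probability is P(purple next | data) = (1)(11/105) + (2/3)(11/42) + (1/6)(11/30) + (5/8)(4/15) = 71/140.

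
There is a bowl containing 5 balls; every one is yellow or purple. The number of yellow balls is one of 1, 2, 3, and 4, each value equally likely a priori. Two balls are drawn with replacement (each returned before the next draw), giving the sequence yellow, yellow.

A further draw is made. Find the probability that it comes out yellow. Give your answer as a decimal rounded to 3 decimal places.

0.667

Under each hypothesis, the probability of the observed sequence is: P(data | r = 1) = (1/5)(1/5) = 1/25; P(data | r = 2) = (2/5)(2/5) = 4/25; P(data | r = 3) = (3/5)(3/5) = 9/25; P(data | r = 4) = (4/5)(4/5) = 16/25.
Weighting by the prior gives 1/4 · 1/25 = 1/100, 1/4 · 4/25 = 1/25, 1/4 · 9/25 = 9/100, 1/4 · 16/25 = 4/25; with total 3/10.
Dividing through by the total gives posterior P(r = 1 | data) = 1/30, P(r = 2 | data) = 2/15, P(r = 3 | data) = 3/10, P(r = 4 | data) = 8/15.
The predictive probability is P(yellow next | data) = (1/5)(1/30) + (2/5)(2/15) + (3/5)(3/10) + (4/5)(8/15) = 2/3.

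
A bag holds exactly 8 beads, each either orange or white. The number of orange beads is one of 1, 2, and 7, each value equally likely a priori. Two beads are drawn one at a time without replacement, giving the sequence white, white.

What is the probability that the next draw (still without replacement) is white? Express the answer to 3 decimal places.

0.764

Compute the likelihood of the observed sequence for each case: P(data | r = 1) = (7/8)(6/7) = 3/4; P(data | r = 2) = (6/8)(5/7) = 15/28; P(data | r = 7) = (1/8)(0/7) = 0.
Multiplying each by its prior: 1/3 · 3/4 = 1/4, 1/3 · 15/28 = 5/28, 1/3 · 0 = 0; these sum to 3/7.
The posterior is then P(r = 1 | data) = 7/12, P(r = 2 | data) = 5/12, P(r = 7 | data) = 0.
So P(white next | data) = Σ P(white next | H) P(H | data) = (5/6)(7/12) + (2/3)(5/12) = 55/72.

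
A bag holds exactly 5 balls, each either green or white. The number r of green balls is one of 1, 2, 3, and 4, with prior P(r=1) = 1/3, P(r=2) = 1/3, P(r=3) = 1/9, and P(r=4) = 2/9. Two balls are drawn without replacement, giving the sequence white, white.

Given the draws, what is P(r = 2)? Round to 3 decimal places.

0.321

The likelihood of the observed sequence under each hypothesis: P(data | r = 1) = (4/5)(3/4) = 3/5; P(data | r = 2) = (3/5)(2/4) = 3/10; P(data | r = 3) = (2/5)(1/4) = 1/10; P(data | r = 4) = (1/5)(0/4) = 0.
Multiplying each by its prior: 1/3 · 3/5 = 1/5, 1/3 · 3/10 = 1/10, 1/9 · 1/10 = 1/90, 2/9 · 0 = 0; these sum to 14/45.
By Bayes' rule, P(r = 2 | data) = (1/10) / (14/45) = 9/28.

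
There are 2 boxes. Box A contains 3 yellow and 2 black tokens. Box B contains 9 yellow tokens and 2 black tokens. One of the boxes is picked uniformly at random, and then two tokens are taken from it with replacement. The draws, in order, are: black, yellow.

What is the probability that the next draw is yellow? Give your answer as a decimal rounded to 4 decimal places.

The likelihood of the observed sequence under each hypothesis: P(data | box A) = (2/5)(3/5) = 0.24; P(data | box B) = (2/11)(9/11) = 0.14876.
Multiplying each by its prior: 1/2 · 0.24 = 0.12, 1/2 · 0.14876 = 0.07438; summing to 0.19438.
The posterior is then P(box A | data) = 0.61735, P(box B | data) = 0.38265.
So P(yellow next | data) = Σ P(yellow next | H) P(H | data) = (3/5)(0.61735) + (9/11)(0.38265) = 0.68349.

0.6835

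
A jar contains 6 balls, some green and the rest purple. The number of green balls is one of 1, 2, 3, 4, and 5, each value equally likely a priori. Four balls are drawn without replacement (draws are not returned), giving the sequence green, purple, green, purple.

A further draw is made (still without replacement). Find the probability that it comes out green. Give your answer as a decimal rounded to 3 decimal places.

0.500

The likelihood of the observed sequence under each hypothesis: P(data | r = 1) = (1/6)(5/5)(0/4) = 0; P(data | r = 2) = (2/6)(4/5)(1/4)(3/3) = 1/15; P(data | r = 3) = (3/6)(3/5)(2/4)(2/3) = 1/10; P(data | r = 4) = (4/6)(2/5)(3/4)(1/3) = 1/15; P(data | r = 5) = (5/6)(1/5)(4/4)(0/3) = 0.
The prior-weighted likelihoods are 1/5 · 0 = 0, 1/5 · 1/15 = 1/75, 1/5 · 1/10 = 1/50, 1/5 · 1/15 = 1/75, 1/5 · 0 = 0; summing to 7/150.
Normalising, the posterior is P(r = 1 | data) = 0, P(r = 2 | data) = 2/7, P(r = 3 | data) = 3/7, P(r = 4 | data) = 2/7, P(r = 5 | data) = 0.
So P(green next | data) = Σ P(green next | H) P(H | data) = (0)(2/7) + (1/2)(3/7) + (1)(2/7) = 1/2.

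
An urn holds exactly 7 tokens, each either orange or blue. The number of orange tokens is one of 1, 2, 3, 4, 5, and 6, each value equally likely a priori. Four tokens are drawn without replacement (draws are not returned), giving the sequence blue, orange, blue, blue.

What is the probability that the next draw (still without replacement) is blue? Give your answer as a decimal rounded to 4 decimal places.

For each hypothesis, P(data | H) works out to: P(data | r = 1) = (6/7)(1/6)(5/5)(4/4) = 1/7; P(data | r = 2) = (5/7)(2/6)(4/5)(3/4) = 1/7; P(data | r = 3) = (4/7)(3/6)(3/5)(2/4) = 3/35; P(data | r = 4) = (3/7)(4/6)(2/5)(1/4) = 1/35; P(data | r = 5) = (2/7)(5/6)(1/5)(0/4) = 0; P(data | r = 6) = (1/7)(6/6)(0/5) = 0.
The prior-weighted likelihoods are 1/6 · 1/7 = 1/42, 1/6 · 1/7 = 1/42, 1/6 · 3/35 = 1/70, 1/6 · 1/35 = 1/210, 1/6 · 0 = 0, 1/6 · 0 = 0; with total 1/15.
The posterior is then P(r = 1 | data) = 5/14, P(r = 2 | data) = 5/14, P(r = 3 | data) = 3/14, P(r = 4 | data) = 1/14, P(r = 5 | data) = 0, P(r = 6 | data) = 0.
Averaging over the posterior, P(blue next | data) = (1)(5/14) + (2/3)(5/14) + (1/3)(3/14) + (0)(1/14) = 2/3.

0.6667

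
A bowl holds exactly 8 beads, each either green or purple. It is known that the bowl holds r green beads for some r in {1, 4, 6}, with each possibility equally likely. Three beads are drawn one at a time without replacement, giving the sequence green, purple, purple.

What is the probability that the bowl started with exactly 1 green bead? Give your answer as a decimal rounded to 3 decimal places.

0.412

The likelihood of the observed sequence under each hypothesis: P(data | r = 1) = (1/8)(7/7)(6/6) = 1/8; P(data | r = 4) = (4/8)(4/7)(3/6) = 1/7; P(data | r = 6) = (6/8)(2/7)(1/6) = 1/28.
The prior-weighted likelihoods are 1/3 · 1/8 = 1/24, 1/3 · 1/7 = 1/21, 1/3 · 1/28 = 1/84; these sum to 17/168.
Therefore the posterior P(r = 1 | data) = (1/24) / (17/168) = 7/17.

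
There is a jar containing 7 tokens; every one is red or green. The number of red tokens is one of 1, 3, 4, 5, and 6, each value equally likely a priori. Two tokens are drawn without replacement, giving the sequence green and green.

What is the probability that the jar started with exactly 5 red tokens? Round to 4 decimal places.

For each hypothesis, P(data | H) works out to: P(data | r = 1) = (6/7)(5/6) = 5/7; P(data | r = 3) = (4/7)(3/6) = 2/7; P(data | r = 4) = (3/7)(2/6) = 1/7; P(data | r = 5) = (2/7)(1/6) = 1/21; P(data | r = 6) = (1/7)(0/6) = 0.
The prior-weighted likelihoods are 1/5 · 5/7 = 1/7, 1/5 · 2/7 = 2/35, 1/5 · 1/7 = 1/35, 1/5 · 1/21 = 1/105, 1/5 · 0 = 0; summing to 5/21.
So P(r = 5 | data) = (1/105) / (5/21) = 1/25.

0.0400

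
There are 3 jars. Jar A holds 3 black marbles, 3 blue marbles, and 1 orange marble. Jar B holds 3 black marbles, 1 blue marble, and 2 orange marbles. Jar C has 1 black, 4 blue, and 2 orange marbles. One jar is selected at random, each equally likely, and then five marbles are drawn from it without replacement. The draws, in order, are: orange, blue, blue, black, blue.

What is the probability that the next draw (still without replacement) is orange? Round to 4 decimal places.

0.3636

The likelihood of the observed sequence under each hypothesis: P(data | jar A) = (1/7)(3/6)(2/5)(3/4)(1/3) = 0.0071429; P(data | jar B) = (2/6)(1/5)(0/4) = 0; P(data | jar C) = (2/7)(4/6)(3/5)(1/4)(2/3) = 0.019048.
Multiplying each by its prior: 1/3 · 0.0071429 = 0.002381, 1/3 · 0 = 0, 1/3 · 0.019048 = 0.0063492; with total 0.0087302.
Normalising, the posterior is P(jar A | data) = 0.27273, P(jar B | data) = 0, P(jar C | data) = 0.72727.
The predictive probability is P(orange next | data) = (0)(0.27273) + (1/2)(0.72727) = 0.36364.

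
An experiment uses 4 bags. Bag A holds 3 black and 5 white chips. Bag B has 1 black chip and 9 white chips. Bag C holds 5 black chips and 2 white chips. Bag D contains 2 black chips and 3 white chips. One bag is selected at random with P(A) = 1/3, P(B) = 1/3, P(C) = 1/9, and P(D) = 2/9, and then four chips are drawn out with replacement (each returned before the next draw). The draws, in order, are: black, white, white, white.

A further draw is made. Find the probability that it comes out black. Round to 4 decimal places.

0.3015

For each hypothesis, P(data | H) works out to: P(data | bag A) = (3/8)(5/8)(5/8)(5/8) = 0.091553; P(data | bag B) = (1/10)(9/10)(9/10)(9/10) = 0.0729; P(data | bag C) = (5/7)(2/7)(2/7)(2/7) = 0.01666; P(data | bag D) = (2/5)(3/5)(3/5)(3/5) = 0.0864.
Weighting by the prior gives 1/3 · 0.091553 = 0.030518, 1/3 · 0.0729 = 0.0243, 1/9 · 0.01666 = 0.0018511, 2/9 · 0.0864 = 0.0192; summing to 0.075869.
Normalising, the posterior is P(bag A | data) = 0.40224, P(bag B | data) = 0.32029, P(bag C | data) = 0.024398, P(bag D | data) = 0.25307.
So P(black next | data) = Σ P(black next | H) P(H | data) = (3/8)(0.40224) + (1/10)(0.32029) + (5/7)(0.024398) + (2/5)(0.25307) = 0.30152.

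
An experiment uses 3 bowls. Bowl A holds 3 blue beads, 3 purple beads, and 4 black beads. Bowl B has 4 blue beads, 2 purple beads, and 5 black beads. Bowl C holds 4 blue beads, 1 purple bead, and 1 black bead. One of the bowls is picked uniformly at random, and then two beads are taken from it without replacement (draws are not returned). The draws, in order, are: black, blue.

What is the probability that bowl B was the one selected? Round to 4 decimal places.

The likelihood of the observed sequence under each hypothesis: P(data | bowl A) = (4/10)(3/9) = 2/15; P(data | bowl B) = (5/11)(4/10) = 2/11; P(data | bowl C) = (1/6)(4/5) = 2/15.
Multiplying each by its prior: 1/3 · 2/15 = 2/45, 1/3 · 2/11 = 2/33, 1/3 · 2/15 = 2/45; summing to 74/495.
Therefore the posterior P(bowl B | data) = (2/33) / (74/495) = 15/37.

0.4054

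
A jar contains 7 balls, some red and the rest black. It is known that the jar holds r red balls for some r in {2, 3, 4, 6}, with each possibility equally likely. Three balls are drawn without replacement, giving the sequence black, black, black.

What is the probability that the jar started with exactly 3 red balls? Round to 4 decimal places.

For each hypothesis, P(data | H) works out to: P(data | r = 2) = (5/7)(4/6)(3/5) = 2/7; P(data | r = 3) = (4/7)(3/6)(2/5) = 4/35; P(data | r = 4) = (3/7)(2/6)(1/5) = 1/35; P(data | r = 6) = (1/7)(0/6) = 0.
Weighting by the prior gives 1/4 · 2/7 = 1/14, 1/4 · 4/35 = 1/35, 1/4 · 1/35 = 1/140, 1/4 · 0 = 0; these sum to 3/28.
So P(r = 3 | data) = (1/35) / (3/28) = 4/15.

0.2667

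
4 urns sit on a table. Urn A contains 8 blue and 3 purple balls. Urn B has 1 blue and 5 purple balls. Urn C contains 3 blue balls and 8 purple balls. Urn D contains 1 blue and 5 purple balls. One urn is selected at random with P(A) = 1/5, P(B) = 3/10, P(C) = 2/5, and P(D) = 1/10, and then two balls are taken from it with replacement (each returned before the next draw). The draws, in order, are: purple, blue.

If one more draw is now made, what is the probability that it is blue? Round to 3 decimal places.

Compute the likelihood of the observed sequence for each case: P(data | urn A) = (3/11)(8/11) = 0.19835; P(data | urn B) = (5/6)(1/6) = 0.13889; P(data | urn C) = (8/11)(3/11) = 0.19835; P(data | urn D) = (5/6)(1/6) = 0.13889.
Weighting by the prior gives 1/5 · 0.19835 = 0.039669, 3/10 · 0.13889 = 0.041667, 2/5 · 0.19835 = 0.079339, 1/10 · 0.13889 = 0.013889; summing to 0.17456.
The posterior is then P(urn A | data) = 0.22725, P(urn B | data) = 0.23869, P(urn C | data) = 0.4545, P(urn D | data) = 0.079563.
The predictive probability is P(blue next | data) = (8/11)(0.22725) + (1/6)(0.23869) + (3/11)(0.4545) + (1/6)(0.079563) = 0.34227.

0.342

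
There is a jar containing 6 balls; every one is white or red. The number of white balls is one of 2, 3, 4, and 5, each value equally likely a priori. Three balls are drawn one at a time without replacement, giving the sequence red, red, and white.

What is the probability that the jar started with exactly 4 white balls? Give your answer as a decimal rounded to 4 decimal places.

The likelihood of the observed sequence under each hypothesis: P(data | r = 2) = (4/6)(3/5)(2/4) = 1/5; P(data | r = 3) = (3/6)(2/5)(3/4) = 3/20; P(data | r = 4) = (2/6)(1/5)(4/4) = 1/15; P(data | r = 5) = (1/6)(0/5) = 0.
The prior-weighted likelihoods are 1/4 · 1/5 = 1/20, 1/4 · 3/20 = 3/80, 1/4 · 1/15 = 1/60, 1/4 · 0 = 0; summing to 5/48.
Therefore the posterior P(r = 4 | data) = (1/60) / (5/48) = 4/25.

0.1600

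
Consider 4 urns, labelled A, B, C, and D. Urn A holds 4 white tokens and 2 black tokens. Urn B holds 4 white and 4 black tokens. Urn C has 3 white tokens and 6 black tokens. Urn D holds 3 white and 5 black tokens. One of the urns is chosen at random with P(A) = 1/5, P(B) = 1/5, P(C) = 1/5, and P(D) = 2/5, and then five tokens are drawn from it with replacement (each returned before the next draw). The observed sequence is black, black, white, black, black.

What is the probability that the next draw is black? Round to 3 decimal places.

Under each hypothesis, the probability of the observed sequence is: P(data | urn A) = (2/6)(2/6)(4/6)(2/6)(2/6) = 0.0082305; P(data | urn B) = (4/8)(4/8)(4/8)(4/8)(4/8) = 0.03125; P(data | urn C) = (6/9)(6/9)(3/9)(6/9)(6/9) = 0.065844; P(data | urn D) = (5/8)(5/8)(3/8)(5/8)(5/8) = 0.05722.
Multiplying each by its prior: 1/5 · 0.0082305 = 0.0016461, 1/5 · 0.03125 = 0.00625, 1/5 · 0.065844 = 0.013169, 2/5 · 0.05722 = 0.022888; with total 0.043953.
Dividing through by the total gives posterior P(urn A | data) = 0.037451, P(urn B | data) = 0.1422, P(urn C | data) = 0.29961, P(urn D | data) = 0.52074.
Averaging over the posterior, P(black next | data) = (1/3)(0.037451) + (1/2)(0.1422) + (2/3)(0.29961) + (5/8)(0.52074) = 0.60879.

0.609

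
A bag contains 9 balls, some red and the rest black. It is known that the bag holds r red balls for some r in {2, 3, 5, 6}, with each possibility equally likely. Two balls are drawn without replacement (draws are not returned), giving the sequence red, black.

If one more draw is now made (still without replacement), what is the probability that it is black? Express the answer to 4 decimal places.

The likelihood of the observed sequence under each hypothesis: P(data | r = 2) = (2/9)(7/8) = 7/36; P(data | r = 3) = (3/9)(6/8) = 1/4; P(data | r = 5) = (5/9)(4/8) = 5/18; P(data | r = 6) = (6/9)(3/8) = 1/4.
The prior-weighted likelihoods are 1/4 · 7/36 = 7/144, 1/4 · 1/4 = 1/16, 1/4 · 5/18 = 5/72, 1/4 · 1/4 = 1/16; summing to 35/144.
The posterior is then P(r = 2 | data) = 1/5, P(r = 3 | data) = 9/35, P(r = 5 | data) = 2/7, P(r = 6 | data) = 9/35.
Averaging over the posterior, P(black next | data) = (6/7)(1/5) + (5/7)(9/35) + (3/7)(2/7) + (2/7)(9/35) = 27/49.

0.5510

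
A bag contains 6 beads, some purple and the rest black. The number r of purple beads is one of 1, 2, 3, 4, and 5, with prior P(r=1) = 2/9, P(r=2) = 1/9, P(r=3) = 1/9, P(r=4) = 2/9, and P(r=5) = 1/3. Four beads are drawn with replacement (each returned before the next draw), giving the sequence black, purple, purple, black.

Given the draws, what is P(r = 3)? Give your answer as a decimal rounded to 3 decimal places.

The likelihood of the observed sequence under each hypothesis: P(data | r = 1) = (5/6)(1/6)(1/6)(5/6) = 0.01929; P(data | r = 2) = (4/6)(2/6)(2/6)(4/6) = 0.049383; P(data | r = 3) = (3/6)(3/6)(3/6)(3/6) = 0.0625; P(data | r = 4) = (2/6)(4/6)(4/6)(2/6) = 0.049383; P(data | r = 5) = (1/6)(5/6)(5/6)(1/6) = 0.01929.
The prior-weighted likelihoods are 2/9 · 0.01929 = 0.0042867, 1/9 · 0.049383 = 0.005487, 1/9 · 0.0625 = 0.0069444, 2/9 · 0.049383 = 0.010974, 1/3 · 0.01929 = 0.00643; these sum to 0.034122.
By Bayes' rule, P(r = 3 | data) = (0.0069444) / (0.034122) = 0.20352.

0.204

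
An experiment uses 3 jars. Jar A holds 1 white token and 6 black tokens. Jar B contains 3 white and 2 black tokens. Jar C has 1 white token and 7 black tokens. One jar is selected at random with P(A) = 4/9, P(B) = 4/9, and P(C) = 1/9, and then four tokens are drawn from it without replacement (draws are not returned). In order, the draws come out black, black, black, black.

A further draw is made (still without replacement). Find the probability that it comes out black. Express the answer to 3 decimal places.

0.685

For each hypothesis, P(data | H) works out to: P(data | jar A) = (6/7)(5/6)(4/5)(3/4) = 3/7; P(data | jar B) = (2/5)(1/4)(0/3) = 0; P(data | jar C) = (7/8)(6/7)(5/6)(4/5) = 1/2.
Weighting by the prior gives 4/9 · 3/7 = 4/21, 4/9 · 0 = 0, 1/9 · 1/2 = 1/18; with total 31/126.
Dividing through by the total gives posterior P(jar A | data) = 24/31, P(jar B | data) = 0, P(jar C | data) = 7/31.
So P(black next | data) = Σ P(black next | H) P(H | data) = (2/3)(24/31) + (3/4)(7/31) = 85/124.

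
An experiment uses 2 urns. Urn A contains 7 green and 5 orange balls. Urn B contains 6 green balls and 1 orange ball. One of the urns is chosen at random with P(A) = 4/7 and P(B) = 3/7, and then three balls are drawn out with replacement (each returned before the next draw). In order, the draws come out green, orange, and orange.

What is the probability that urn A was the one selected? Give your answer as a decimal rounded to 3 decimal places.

0.885

The likelihood of the observed sequence under each hypothesis: P(data | urn A) = (7/12)(5/12)(5/12) = 0.10127; P(data | urn B) = (6/7)(1/7)(1/7) = 0.017493.
The prior-weighted likelihoods are 4/7 · 0.10127 = 0.05787, 3/7 · 0.017493 = 0.0074969; summing to 0.065367.
Therefore the posterior P(urn A | data) = (0.05787) / (0.065367) = 0.88531.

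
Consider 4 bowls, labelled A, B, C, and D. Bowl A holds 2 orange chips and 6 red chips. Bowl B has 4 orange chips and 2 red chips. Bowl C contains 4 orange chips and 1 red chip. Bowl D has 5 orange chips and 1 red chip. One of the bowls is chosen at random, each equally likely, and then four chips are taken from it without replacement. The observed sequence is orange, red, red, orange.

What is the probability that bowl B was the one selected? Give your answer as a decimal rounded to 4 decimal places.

0.6512

Compute the likelihood of the observed sequence for each case: P(data | bowl A) = (2/8)(6/7)(5/6)(1/5) = 0.035714; P(data | bowl B) = (4/6)(2/5)(1/4)(3/3) = 0.066667; P(data | bowl C) = (4/5)(1/4)(0/3) = 0; P(data | bowl D) = (5/6)(1/5)(0/4) = 0.
The prior-weighted likelihoods are 1/4 · 0.035714 = 0.0089286, 1/4 · 0.066667 = 0.016667, 1/4 · 0 = 0, 1/4 · 0 = 0; summing to 0.025595.
Hence P(bowl B | data) = (0.016667) / (0.025595) = 0.65116.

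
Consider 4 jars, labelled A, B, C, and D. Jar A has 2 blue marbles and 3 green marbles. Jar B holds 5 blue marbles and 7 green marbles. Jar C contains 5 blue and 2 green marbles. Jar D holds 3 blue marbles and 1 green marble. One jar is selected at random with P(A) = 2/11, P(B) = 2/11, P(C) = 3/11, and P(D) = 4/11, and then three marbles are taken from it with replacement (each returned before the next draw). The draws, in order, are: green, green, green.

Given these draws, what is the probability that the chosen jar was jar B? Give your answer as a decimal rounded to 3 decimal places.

Compute the likelihood of the observed sequence for each case: P(data | jar A) = (3/5)(3/5)(3/5) = 0.216; P(data | jar B) = (7/12)(7/12)(7/12) = 0.1985; P(data | jar C) = (2/7)(2/7)(2/7) = 0.023324; P(data | jar D) = (1/4)(1/4)(1/4) = 0.015625.
Weighting by the prior gives 2/11 · 0.216 = 0.039273, 2/11 · 0.1985 = 0.03609, 3/11 · 0.023324 = 0.006361, 4/11 · 0.015625 = 0.0056818; summing to 0.087406.
Hence P(jar B | data) = (0.03609) / (0.087406) = 0.4129.

0.413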